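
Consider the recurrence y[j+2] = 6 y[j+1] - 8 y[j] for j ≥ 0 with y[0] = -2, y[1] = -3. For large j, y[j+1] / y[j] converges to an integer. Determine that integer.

4

The characteristic equation is r^2 - 6r + 8 = 0, which factors as (r - 4)(r - 2) = 0.
So the roots are 4 and 2. Since |4| > |2| and the coefficient of 4^j is non-zero, the ratio tends to 4.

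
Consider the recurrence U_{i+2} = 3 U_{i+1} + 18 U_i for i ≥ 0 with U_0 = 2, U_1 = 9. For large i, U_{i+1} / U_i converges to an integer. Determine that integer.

The characteristic equation is r^2 - 3r - 18 = 0, which factors as (r - 6)(r + 3) = 0.
So the roots are 6 and -3. Since |6| > |-3| and the coefficient of 6^i is non-zero, the ratio tends to 6.

6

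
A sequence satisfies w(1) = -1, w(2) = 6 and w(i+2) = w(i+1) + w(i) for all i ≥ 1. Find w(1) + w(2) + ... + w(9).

w(3) = 6 + (-1) = 5
w(4) = 5 + 6 = 11
w(5) = 11 + 5 = 16
w(6) = 16 + 11 = 27
w(7) = 27 + 16 = 43
w(8) = 43 + 27 = 70
w(9) = 70 + 43 = 113
Sum = (-1) + 6 + 5 + 11 + 16 + 27 + 43 + 70 + 113 = 290

290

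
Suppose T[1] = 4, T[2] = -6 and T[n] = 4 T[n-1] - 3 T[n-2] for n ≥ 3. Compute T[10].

T[3] = 4*(-6) - 3*4 = -36
T[4] = 4*(-36) - 3*(-6) = -126
T[5] = 4*(-126) - 3*(-36) = -396
T[6] = 4*(-396) - 3*(-126) = -1206
T[7] = 4*(-1206) - 3*(-396) = -3636
T[8] = 4*(-3636) - 3*(-1206) = -10926
T[9] = 4*(-10926) - 3*(-3636) = -32796
T[10] = 4*(-32796) - 3*(-10926) = -98406

-98406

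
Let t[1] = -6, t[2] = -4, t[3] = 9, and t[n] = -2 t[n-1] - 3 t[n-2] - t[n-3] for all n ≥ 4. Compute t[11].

t[4] = -2(9) - 3(-4) - (-6) = 0
t[5] = -2(0) - 3(9) - (-4) = -23
t[6] = -2(-23) - 3(0) - 9 = 37
t[7] = -2(37) - 3(-23) - 0 = -5
t[8] = -2(-5) - 3(37) - (-23) = -78
t[9] = -2(-78) - 3(-5) - 37 = 134
t[10] = -2(134) - 3(-78) - (-5) = -29
t[11] = -2(-29) - 3(134) - (-78) = -266

-266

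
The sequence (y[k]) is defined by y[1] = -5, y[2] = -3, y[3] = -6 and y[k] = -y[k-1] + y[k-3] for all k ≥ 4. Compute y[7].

3

y[4] = -(-6) + (-5) = 1
y[5] = -1 + (-3) = -4
y[6] = -(-4) + (-6) = -2
y[7] = -(-2) + 1 = 3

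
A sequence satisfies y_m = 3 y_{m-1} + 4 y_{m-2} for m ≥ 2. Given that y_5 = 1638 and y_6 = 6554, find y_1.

Rearranging, y_{m-2} = (y_m - 3 y_{m-1}) / 4.
y_4 = (6554 - 3(1638)) / 4 = 1640/4 = 410
y_3 = (1638 - 3(410)) / 4 = 408/4 = 102
y_2 = (410 - 3(102)) / 4 = 104/4 = 26
y_1 = (102 - 3(26)) / 4 = 24/4 = 6

6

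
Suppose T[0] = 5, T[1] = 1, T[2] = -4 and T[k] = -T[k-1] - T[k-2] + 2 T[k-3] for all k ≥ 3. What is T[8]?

T[3] = -(-4) - 1 + 2*5 = 13
T[4] = -13 - (-4) + 2*1 = -7
T[5] = -(-7) - 13 + 2*(-4) = -14
T[6] = -(-14) - (-7) + 2*13 = 47
T[7] = -47 - (-14) + 2*(-7) = -47
T[8] = -(-47) - 47 + 2*(-14) = -28

-28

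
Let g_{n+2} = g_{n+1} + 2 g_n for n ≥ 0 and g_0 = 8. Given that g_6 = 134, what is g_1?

Let g_1 = z.
g_2 = 16 + z
g_3 = 16 + 3z
g_4 = 48 + 5z
g_5 = 80 + 11z
g_6 = 176 + 21z
So 176 + 21z = 134, giving z = -2.

-2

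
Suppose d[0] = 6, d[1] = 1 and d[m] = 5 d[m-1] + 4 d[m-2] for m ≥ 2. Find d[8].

908541

d[2] = 5(1) + 4(6) = 29
d[3] = 5(29) + 4(1) = 149
d[4] = 5(149) + 4(29) = 861
d[5] = 5(861) + 4(149) = 4901
d[6] = 5(4901) + 4(861) = 27949
d[7] = 5(27949) + 4(4901) = 159349
d[8] = 5(159349) + 4(27949) = 908541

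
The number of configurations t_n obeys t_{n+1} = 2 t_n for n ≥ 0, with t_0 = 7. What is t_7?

t_1 = 2·7 = 14
t_2 = 2·14 = 28
t_3 = 2·28 = 56
t_4 = 2·56 = 112
t_5 = 2·112 = 224
t_6 = 2·224 = 448
t_7 = 2·448 = 896

896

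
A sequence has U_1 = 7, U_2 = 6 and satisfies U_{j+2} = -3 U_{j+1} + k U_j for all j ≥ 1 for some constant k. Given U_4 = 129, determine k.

-5

U_3 = -18 + 7k
U_4 = 54 - 15k
So 54 - 15k = 129, giving k = -5.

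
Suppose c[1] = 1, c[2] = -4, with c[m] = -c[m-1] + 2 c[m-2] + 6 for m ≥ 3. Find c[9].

c[3] = -(-4) + 2*1 + 6 = 12
c[4] = -12 + 2*(-4) + 6 = -14
c[5] = -(-14) + 2*12 + 6 = 44
c[6] = -44 + 2*(-14) + 6 = -66
c[7] = -(-66) + 2*44 + 6 = 160
c[8] = -160 + 2*(-66) + 6 = -286
c[9] = -(-286) + 2*160 + 6 = 612

612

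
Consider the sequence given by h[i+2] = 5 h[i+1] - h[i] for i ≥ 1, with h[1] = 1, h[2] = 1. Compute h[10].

h[3] = 5*1 - 1 = 4
h[4] = 5*4 - 1 = 19
h[5] = 5*19 - 4 = 91
h[6] = 5*91 - 19 = 436
h[7] = 5*436 - 91 = 2089
h[8] = 5*2089 - 436 = 10009
h[9] = 5*10009 - 2089 = 47956
h[10] = 5*47956 - 10009 = 229771

229771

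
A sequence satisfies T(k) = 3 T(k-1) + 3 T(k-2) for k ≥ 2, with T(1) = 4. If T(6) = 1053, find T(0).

-3

Let T(0) = w.
T(2) = 12 + 3w
T(3) = 48 + 9w
T(4) = 180 + 36w
T(5) = 684 + 135w
T(6) = 2592 + 513w
So 2592 + 513w = 1053, giving w = -3.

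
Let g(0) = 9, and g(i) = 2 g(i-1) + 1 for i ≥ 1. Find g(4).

g(1) = 2·9 + 1 = 19
g(2) = 2·19 + 1 = 39
g(3) = 2·39 + 1 = 79
g(4) = 2·79 + 1 = 159

159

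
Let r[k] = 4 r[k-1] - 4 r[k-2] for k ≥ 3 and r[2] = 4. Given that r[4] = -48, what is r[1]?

6

Let r[1] = y.
r[3] = 16 - 4y
r[4] = 48 - 16y
So 48 - 16y = -48, giving y = 6.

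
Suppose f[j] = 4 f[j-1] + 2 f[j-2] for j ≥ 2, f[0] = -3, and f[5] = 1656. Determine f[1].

6

Let f[1] = y.
f[2] = -6 + 4y
f[3] = -24 + 18y
f[4] = -108 + 80y
f[5] = -480 + 356y
So -480 + 356y = 1656, giving y = 6.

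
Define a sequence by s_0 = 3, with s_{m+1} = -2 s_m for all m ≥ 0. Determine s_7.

s_1 = -2·3 = -6
s_2 = -2·(-6) = 12
s_3 = -2·12 = -24
s_4 = -2·(-24) = 48
s_5 = -2·48 = -96
s_6 = -2·(-96) = 192
s_7 = -2·192 = -384

-384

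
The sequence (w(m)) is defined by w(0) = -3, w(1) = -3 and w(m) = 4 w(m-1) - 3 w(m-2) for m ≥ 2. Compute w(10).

-3

w(2) = 4*(-3) - 3*(-3) = -3
w(3) = 4*(-3) - 3*(-3) = -3
w(4) = 4*(-3) - 3*(-3) = -3
w(5) = 4*(-3) - 3*(-3) = -3
w(6) = 4*(-3) - 3*(-3) = -3
w(7) = 4*(-3) - 3*(-3) = -3
w(8) = 4*(-3) - 3*(-3) = -3
w(9) = 4*(-3) - 3*(-3) = -3
w(10) = 4*(-3) - 3*(-3) = -3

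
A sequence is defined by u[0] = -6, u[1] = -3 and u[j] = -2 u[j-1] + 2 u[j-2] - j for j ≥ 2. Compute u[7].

u[2] = -2·(-3) + 2·(-6) - 2 = -8
u[3] = -2·(-8) + 2·(-3) - 3 = 7
u[4] = -2·7 + 2·(-8) - 4 = -34
u[5] = -2·(-34) + 2·7 - 5 = 77
u[6] = -2·77 + 2·(-34) - 6 = -228
u[7] = -2·(-228) + 2·77 - 7 = 603

603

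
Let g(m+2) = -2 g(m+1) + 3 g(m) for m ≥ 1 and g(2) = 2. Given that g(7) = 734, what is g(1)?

Let g(1) = v.
g(3) = -4 + 3v
g(4) = 14 - 6v
g(5) = -40 + 21v
g(6) = 122 - 60v
g(7) = -364 + 183v
So -364 + 183v = 734, giving v = 6.

6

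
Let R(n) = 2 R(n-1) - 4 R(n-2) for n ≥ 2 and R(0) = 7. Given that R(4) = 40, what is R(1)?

-5

Let R(1) = x.
R(2) = -28 + 2x
R(3) = -56
R(4) = -8x
So -8x = 40, giving x = -5.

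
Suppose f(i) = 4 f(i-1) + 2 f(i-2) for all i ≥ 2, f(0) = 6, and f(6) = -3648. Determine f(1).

-5

Let f(1) = y.
f(2) = 12 + 4y
f(3) = 48 + 18y
f(4) = 216 + 80y
f(5) = 960 + 356y
f(6) = 4272 + 1584y
So 4272 + 1584y = -3648, giving y = -5.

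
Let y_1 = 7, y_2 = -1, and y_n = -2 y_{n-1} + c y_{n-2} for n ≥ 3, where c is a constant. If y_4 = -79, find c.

y_3 = 2 + 7c
y_4 = -4 - 15c
So -4 - 15c = -79, giving c = 5.

5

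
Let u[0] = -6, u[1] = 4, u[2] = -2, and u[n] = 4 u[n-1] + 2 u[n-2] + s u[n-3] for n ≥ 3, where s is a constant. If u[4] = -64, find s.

3

u[3] = -6s
u[4] = -4 - 20s
So -4 - 20s = -64, giving s = 3.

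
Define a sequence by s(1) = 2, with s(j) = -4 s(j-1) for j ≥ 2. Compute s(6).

s(2) = -4(2) = -8
s(3) = -4(-8) = 32
s(4) = -4(32) = -128
s(5) = -4(-128) = 512
s(6) = -4(512) = -2048

-2048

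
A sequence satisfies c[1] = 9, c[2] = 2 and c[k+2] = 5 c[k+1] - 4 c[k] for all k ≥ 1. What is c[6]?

c[3] = 5(2) - 4(9) = -26
c[4] = 5(-26) - 4(2) = -138
c[5] = 5(-138) - 4(-26) = -586
c[6] = 5(-586) - 4(-138) = -2378

-2378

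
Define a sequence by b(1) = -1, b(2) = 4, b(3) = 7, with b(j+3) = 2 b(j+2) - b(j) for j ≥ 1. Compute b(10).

b(4) = 2(7) - (-1) = 15
b(5) = 2(15) - 4 = 26
b(6) = 2(26) - 7 = 45
b(7) = 2(45) - 15 = 75
b(8) = 2(75) - 26 = 124
b(9) = 2(124) - 45 = 203
b(10) = 2(203) - 75 = 331

331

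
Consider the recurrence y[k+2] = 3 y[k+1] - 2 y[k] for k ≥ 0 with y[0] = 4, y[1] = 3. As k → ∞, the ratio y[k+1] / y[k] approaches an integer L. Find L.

The characteristic equation is r^2 - 3r + 2 = 0, which factors as (r - 2)(r - 1) = 0.
So the roots are 2 and 1. Since |2| > |1| and the coefficient of 2^k is non-zero, the ratio tends to 2.

2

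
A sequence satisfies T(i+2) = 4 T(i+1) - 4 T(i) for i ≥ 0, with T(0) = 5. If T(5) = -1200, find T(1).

Let T(1) = v.
T(2) = -20 + 4v
T(3) = -80 + 12v
T(4) = -240 + 32v
T(5) = -640 + 80v
So -640 + 80v = -1200, giving v = -7.

-7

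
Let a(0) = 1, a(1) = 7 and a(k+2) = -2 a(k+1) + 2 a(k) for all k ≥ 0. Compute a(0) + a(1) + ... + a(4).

-66

a(2) = -2(7) + 2(1) = -12
a(3) = -2(-12) + 2(7) = 38
a(4) = -2(38) + 2(-12) = -100
Sum = 1 + 7 + (-12) + 38 + (-100) = -66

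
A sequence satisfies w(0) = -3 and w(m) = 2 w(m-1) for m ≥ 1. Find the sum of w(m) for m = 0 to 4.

-93

w(1) = 2*(-3) = -6
w(2) = 2*(-6) = -12
w(3) = 2*(-12) = -24
w(4) = 2*(-24) = -48
Sum = (-3) + (-6) + (-12) + (-24) + (-48) = -93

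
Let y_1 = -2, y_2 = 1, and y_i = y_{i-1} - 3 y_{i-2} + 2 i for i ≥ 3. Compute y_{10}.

-282

y_3 = 1 - 3(-2) + 6 = 13
y_4 = 13 - 3(1) + 8 = 18
y_5 = 18 - 3(13) + 10 = -11
y_6 = (-11) - 3(18) + 12 = -53
y_7 = (-53) - 3(-11) + 14 = -6
y_8 = (-6) - 3(-53) + 16 = 169
y_9 = 169 - 3(-6) + 18 = 205
y_{10} = 205 - 3(169) + 20 = -282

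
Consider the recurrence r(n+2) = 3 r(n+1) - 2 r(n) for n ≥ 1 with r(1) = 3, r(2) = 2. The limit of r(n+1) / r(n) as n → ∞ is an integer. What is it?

2

The characteristic equation is r^2 - 3r + 2 = 0, which factors as (r - 2)(r - 1) = 0.
So the roots are 2 and 1. Since |2| > |1| and the coefficient of 2^n is non-zero, the ratio tends to 2.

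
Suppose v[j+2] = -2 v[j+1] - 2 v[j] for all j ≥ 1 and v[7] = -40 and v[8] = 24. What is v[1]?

2

Rearranging, v[j-2] = (v[j] + 2 v[j-1]) / -2.
v[6] = (24 + 2·(-40)) / -2 = -56/-2 = 28
v[5] = (-40 + 2·28) / -2 = 16/-2 = -8
v[4] = (28 + 2·(-8)) / -2 = 12/-2 = -6
v[3] = (-8 + 2·(-6)) / -2 = -20/-2 = 10
v[2] = (-6 + 2·10) / -2 = 14/-2 = -7
v[1] = (10 + 2·(-7)) / -2 = -4/-2 = 2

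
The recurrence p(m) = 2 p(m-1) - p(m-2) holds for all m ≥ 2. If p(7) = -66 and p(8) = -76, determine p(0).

4

Rearranging, p(m-2) = -(p(m) - 2 p(m-1)).
p(6) = -(-76 - 2*(-66)) = -56
p(5) = -(-66 - 2*(-56)) = -46
p(4) = -(-56 - 2*(-46)) = -36
p(3) = -(-46 - 2*(-36)) = -26
p(2) = -(-36 - 2*(-26)) = -16
p(1) = -(-26 - 2*(-16)) = -6
p(0) = -(-16 - 2*(-6)) = 4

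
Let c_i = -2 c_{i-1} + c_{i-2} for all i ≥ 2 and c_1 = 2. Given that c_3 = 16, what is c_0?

Let c_0 = y.
c_2 = -4 + y
c_3 = 10 - 2y
So 10 - 2y = 16, giving y = -3.

-3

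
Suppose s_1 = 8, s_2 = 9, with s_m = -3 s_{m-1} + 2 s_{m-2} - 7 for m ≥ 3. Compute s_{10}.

s_3 = -3·9 + 2·8 - 7 = -18
s_4 = -3·(-18) + 2·9 - 7 = 65
s_5 = -3·65 + 2·(-18) - 7 = -238
s_6 = -3·(-238) + 2·65 - 7 = 837
s_7 = -3·837 + 2·(-238) - 7 = -2994
s_8 = -3·(-2994) + 2·837 - 7 = 10649
s_9 = -3·10649 + 2·(-2994) - 7 = -37942
s_{10} = -3·(-37942) + 2·10649 - 7 = 135117

135117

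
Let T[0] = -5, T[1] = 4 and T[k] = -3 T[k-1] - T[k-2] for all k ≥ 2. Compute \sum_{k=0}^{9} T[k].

3905

T[2] = -3(4) - (-5) = -7
T[3] = -3(-7) - 4 = 17
T[4] = -3(17) - (-7) = -44
T[5] = -3(-44) - 17 = 115
T[6] = -3(115) - (-44) = -301
T[7] = -3(-301) - 115 = 788
T[8] = -3(788) - (-301) = -2063
T[9] = -3(-2063) - 788 = 5401
Sum = (-5) + 4 + (-7) + 17 + (-44) + 115 + (-301) + 788 + (-2063) + 5401 = 3905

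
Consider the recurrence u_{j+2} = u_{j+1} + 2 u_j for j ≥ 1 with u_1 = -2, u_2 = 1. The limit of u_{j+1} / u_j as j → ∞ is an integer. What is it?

The characteristic equation is r^2 - r - 2 = 0, which factors as (r - 2)(r + 1) = 0.
So the roots are 2 and -1. Since |2| > |-1| and the coefficient of 2^j is non-zero, the ratio tends to 2.

2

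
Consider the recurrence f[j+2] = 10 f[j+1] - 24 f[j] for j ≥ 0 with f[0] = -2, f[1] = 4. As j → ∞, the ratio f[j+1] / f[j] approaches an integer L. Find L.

6

The characteristic equation is r^2 - 10r + 24 = 0, which factors as (r - 6)(r - 4) = 0.
So the roots are 6 and 4. Since |6| > |4| and the coefficient of 6^j is non-zero, the ratio tends to 6.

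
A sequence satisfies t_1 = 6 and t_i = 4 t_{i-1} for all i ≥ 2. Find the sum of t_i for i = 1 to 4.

t_2 = 4*6 = 24
t_3 = 4*24 = 96
t_4 = 4*96 = 384
Sum = 6 + 24 + 96 + 384 = 510

510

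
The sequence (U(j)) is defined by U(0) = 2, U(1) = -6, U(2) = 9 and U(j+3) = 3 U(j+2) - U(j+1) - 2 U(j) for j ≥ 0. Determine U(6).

U(3) = 3*9 - (-6) - 2*2 = 29
U(4) = 3*29 - 9 - 2*(-6) = 90
U(5) = 3*90 - 29 - 2*9 = 223
U(6) = 3*223 - 90 - 2*29 = 521

521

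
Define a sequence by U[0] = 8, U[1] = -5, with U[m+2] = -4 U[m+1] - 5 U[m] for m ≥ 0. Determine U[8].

-520

U[2] = -4·(-5) - 5·8 = -20
U[3] = -4·(-20) - 5·(-5) = 105
U[4] = -4·105 - 5·(-20) = -320
U[5] = -4·(-320) - 5·105 = 755
U[6] = -4·755 - 5·(-320) = -1420
U[7] = -4·(-1420) - 5·755 = 1905
U[8] = -4·1905 - 5·(-1420) = -520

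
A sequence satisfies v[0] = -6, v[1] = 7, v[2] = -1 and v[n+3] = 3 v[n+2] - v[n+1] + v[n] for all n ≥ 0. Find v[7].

v[3] = 3(-1) - 7 + (-6) = -16
v[4] = 3(-16) - (-1) + 7 = -40
v[5] = 3(-40) - (-16) + (-1) = -105
v[6] = 3(-105) - (-40) + (-16) = -291
v[7] = 3(-291) - (-105) + (-40) = -808

-808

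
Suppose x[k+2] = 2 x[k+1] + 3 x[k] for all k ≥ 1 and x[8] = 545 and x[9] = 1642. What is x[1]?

2

Rearranging, x[k-2] = (x[k] - 2 x[k-1]) / 3.
x[7] = (1642 - 2*545) / 3 = 552/3 = 184
x[6] = (545 - 2*184) / 3 = 177/3 = 59
x[5] = (184 - 2*59) / 3 = 66/3 = 22
x[4] = (59 - 2*22) / 3 = 15/3 = 5
x[3] = (22 - 2*5) / 3 = 12/3 = 4
x[2] = (5 - 2*4) / 3 = -3/3 = -1
x[1] = (4 - 2*(-1)) / 3 = 6/3 = 2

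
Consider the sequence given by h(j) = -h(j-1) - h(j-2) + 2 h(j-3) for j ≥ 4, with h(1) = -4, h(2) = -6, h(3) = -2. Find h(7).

4

h(4) = -(-2) - (-6) + 2(-4) = 0
h(5) = -0 - (-2) + 2(-6) = -10
h(6) = -(-10) - 0 + 2(-2) = 6
h(7) = -6 - (-10) + 2(0) = 4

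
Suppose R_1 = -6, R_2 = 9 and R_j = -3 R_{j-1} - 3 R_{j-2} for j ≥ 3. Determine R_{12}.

R_3 = -3·9 - 3·(-6) = -9
R_4 = -3·(-9) - 3·9 = 0
R_5 = -3·0 - 3·(-9) = 27
R_6 = -3·27 - 3·0 = -81
R_7 = -3·(-81) - 3·27 = 162
R_8 = -3·162 - 3·(-81) = -243
R_9 = -3·(-243) - 3·162 = 243
R_{10} = -3·243 - 3·(-243) = 0
R_{11} = -3·0 - 3·243 = -729
R_{12} = -3·(-729) - 3·0 = 2187

2187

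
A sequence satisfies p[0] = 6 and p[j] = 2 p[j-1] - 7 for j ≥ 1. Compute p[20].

-1048569

The fixed point is -7/(1 - 2) = 7, so p[j] - 7 = 2(p[j-1] - 7).
Hence p[j] = -1·2^j + 7.
p[20] = -1·2^{20} + 7 = -1·1048576 + 7 = -1048569.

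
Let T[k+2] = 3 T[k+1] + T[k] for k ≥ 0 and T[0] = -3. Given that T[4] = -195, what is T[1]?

Let T[1] = y.
T[2] = -3 + 3y
T[3] = -9 + 10y
T[4] = -30 + 33y
So -30 + 33y = -195, giving y = -5.

-5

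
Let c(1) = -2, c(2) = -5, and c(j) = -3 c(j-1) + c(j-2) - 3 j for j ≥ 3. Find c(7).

880

c(3) = -3(-5) + (-2) - 9 = 4
c(4) = -3(4) + (-5) - 12 = -29
c(5) = -3(-29) + 4 - 15 = 76
c(6) = -3(76) + (-29) - 18 = -275
c(7) = -3(-275) + 76 - 21 = 880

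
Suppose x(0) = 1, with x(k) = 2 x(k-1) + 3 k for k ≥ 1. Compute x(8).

1762

x(1) = 2(1) + 3 = 5
x(2) = 2(5) + 6 = 16
x(3) = 2(16) + 9 = 41
x(4) = 2(41) + 12 = 94
x(5) = 2(94) + 15 = 203
x(6) = 2(203) + 18 = 424
x(7) = 2(424) + 21 = 869
x(8) = 2(869) + 24 = 1762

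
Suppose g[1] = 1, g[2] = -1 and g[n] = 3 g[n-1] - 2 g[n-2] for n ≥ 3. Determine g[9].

-509

g[3] = 3·(-1) - 2·1 = -5
g[4] = 3·(-5) - 2·(-1) = -13
g[5] = 3·(-13) - 2·(-5) = -29
g[6] = 3·(-29) - 2·(-13) = -61
g[7] = 3·(-61) - 2·(-29) = -125
g[8] = 3·(-125) - 2·(-61) = -253
g[9] = 3·(-253) - 2·(-125) = -509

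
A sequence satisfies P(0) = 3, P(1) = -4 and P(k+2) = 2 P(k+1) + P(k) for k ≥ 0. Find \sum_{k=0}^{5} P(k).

-133

P(2) = 2*(-4) + 3 = -5
P(3) = 2*(-5) + (-4) = -14
P(4) = 2*(-14) + (-5) = -33
P(5) = 2*(-33) + (-14) = -80
Sum = 3 + (-4) + (-5) + (-14) + (-33) + (-80) = -133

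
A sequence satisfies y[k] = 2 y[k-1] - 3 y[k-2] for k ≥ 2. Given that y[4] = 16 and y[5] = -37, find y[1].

Rearranging, y[k-2] = (y[k] - 2 y[k-1]) / -3.
y[3] = (-37 - 2*16) / -3 = -69/-3 = 23
y[2] = (16 - 2*23) / -3 = -30/-3 = 10
y[1] = (23 - 2*10) / -3 = 3/-3 = -1

-1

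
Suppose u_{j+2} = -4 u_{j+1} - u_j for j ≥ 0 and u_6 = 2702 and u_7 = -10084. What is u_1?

-4

Rearranging, u_{j-2} = -(u_j + 4 u_{j-1}).
u_5 = -(-10084 + 4(2702)) = -724
u_4 = -(2702 + 4(-724)) = 194
u_3 = -(-724 + 4(194)) = -52
u_2 = -(194 + 4(-52)) = 14
u_1 = -(-52 + 4(14)) = -4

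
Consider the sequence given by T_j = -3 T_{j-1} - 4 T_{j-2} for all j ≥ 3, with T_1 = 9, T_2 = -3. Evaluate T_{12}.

17949

T_3 = -3*(-3) - 4*9 = -27
T_4 = -3*(-27) - 4*(-3) = 93
T_5 = -3*93 - 4*(-27) = -171
T_6 = -3*(-171) - 4*93 = 141
T_7 = -3*141 - 4*(-171) = 261
T_8 = -3*261 - 4*141 = -1347
T_9 = -3*(-1347) - 4*261 = 2997
T_{10} = -3*2997 - 4*(-1347) = -3603
T_{11} = -3*(-3603) - 4*2997 = -1179
T_{12} = -3*(-1179) - 4*(-3603) = 17949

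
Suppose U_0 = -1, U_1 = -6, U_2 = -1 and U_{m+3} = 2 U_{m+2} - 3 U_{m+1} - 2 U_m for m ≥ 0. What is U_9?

82

U_3 = 2·(-1) - 3·(-6) - 2·(-1) = 18
U_4 = 2·18 - 3·(-1) - 2·(-6) = 51
U_5 = 2·51 - 3·18 - 2·(-1) = 50
U_6 = 2·50 - 3·51 - 2·18 = -89
U_7 = 2·(-89) - 3·50 - 2·51 = -430
U_8 = 2·(-430) - 3·(-89) - 2·50 = -693
U_9 = 2·(-693) - 3·(-430) - 2·(-89) = 82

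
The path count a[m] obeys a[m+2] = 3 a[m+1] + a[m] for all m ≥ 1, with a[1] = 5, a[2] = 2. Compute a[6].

a[3] = 3·2 + 5 = 11
a[4] = 3·11 + 2 = 35
a[5] = 3·35 + 11 = 116
a[6] = 3·116 + 35 = 383

383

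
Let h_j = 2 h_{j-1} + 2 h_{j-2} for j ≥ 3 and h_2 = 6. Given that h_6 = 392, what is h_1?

4

Let h_1 = v.
h_3 = 12 + 2v
h_4 = 36 + 4v
h_5 = 96 + 12v
h_6 = 264 + 32v
So 264 + 32v = 392, giving v = 4.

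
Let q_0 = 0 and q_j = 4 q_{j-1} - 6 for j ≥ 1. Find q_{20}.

The fixed point is -6/(1 - 4) = 2, so q_j - 2 = 4(q_{j-1} - 2).
Hence q_j = -2·4^j + 2.
q_{20} = -2·4^{20} + 2 = -2·1099511627776 + 2 = -2199023255550.

-2199023255550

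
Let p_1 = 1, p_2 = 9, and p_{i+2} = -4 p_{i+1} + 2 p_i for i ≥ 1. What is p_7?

-13544

p_3 = -4(9) + 2(1) = -34
p_4 = -4(-34) + 2(9) = 154
p_5 = -4(154) + 2(-34) = -684
p_6 = -4(-684) + 2(154) = 3044
p_7 = -4(3044) + 2(-684) = -13544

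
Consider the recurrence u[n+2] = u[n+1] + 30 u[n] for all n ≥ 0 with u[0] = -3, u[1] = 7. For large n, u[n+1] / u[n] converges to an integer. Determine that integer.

6

The characteristic equation is r^2 - r - 30 = 0, which factors as (r - 6)(r + 5) = 0.
So the roots are 6 and -5. Since |6| > |-5| and the coefficient of 6^n is non-zero, the ratio tends to 6.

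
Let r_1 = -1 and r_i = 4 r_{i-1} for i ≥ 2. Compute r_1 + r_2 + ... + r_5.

r_2 = 4(-1) = -4
r_3 = 4(-4) = -16
r_4 = 4(-16) = -64
r_5 = 4(-64) = -256
Sum = (-1) + (-4) + (-16) + (-64) + (-256) = -341

-341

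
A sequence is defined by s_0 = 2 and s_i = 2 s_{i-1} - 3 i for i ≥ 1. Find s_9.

s_1 = 2*2 - 3 = 1
s_2 = 2*1 - 6 = -4
s_3 = 2*(-4) - 9 = -17
s_4 = 2*(-17) - 12 = -46
s_5 = 2*(-46) - 15 = -107
s_6 = 2*(-107) - 18 = -232
s_7 = 2*(-232) - 21 = -485
s_8 = 2*(-485) - 24 = -994
s_9 = 2*(-994) - 27 = -2015

-2015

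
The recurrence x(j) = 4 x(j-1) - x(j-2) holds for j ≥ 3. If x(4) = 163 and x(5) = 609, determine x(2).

9

Rearranging, x(j-2) = -(x(j) - 4 x(j-1)).
x(3) = -(609 - 4·163) = 43
x(2) = -(163 - 4·43) = 9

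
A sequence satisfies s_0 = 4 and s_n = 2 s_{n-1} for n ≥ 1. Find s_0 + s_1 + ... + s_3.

60

s_1 = 2*4 = 8
s_2 = 2*8 = 16
s_3 = 2*16 = 32
Sum = 4 + 8 + 16 + 32 = 60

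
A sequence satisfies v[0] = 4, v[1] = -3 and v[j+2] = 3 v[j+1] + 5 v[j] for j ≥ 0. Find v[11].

v[2] = 3·(-3) + 5·4 = 11
v[3] = 3·11 + 5·(-3) = 18
v[4] = 3·18 + 5·11 = 109
v[5] = 3·109 + 5·18 = 417
v[6] = 3·417 + 5·109 = 1796
v[7] = 3·1796 + 5·417 = 7473
v[8] = 3·7473 + 5·1796 = 31399
v[9] = 3·31399 + 5·7473 = 131562
v[10] = 3·131562 + 5·31399 = 551681
v[11] = 3·551681 + 5·131562 = 2312853

2312853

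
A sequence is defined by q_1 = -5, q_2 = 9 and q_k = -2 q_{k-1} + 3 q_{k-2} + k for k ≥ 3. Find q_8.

7287

q_3 = -2·9 + 3·(-5) + 3 = -30
q_4 = -2·(-30) + 3·9 + 4 = 91
q_5 = -2·91 + 3·(-30) + 5 = -267
q_6 = -2·(-267) + 3·91 + 6 = 813
q_7 = -2·813 + 3·(-267) + 7 = -2420
q_8 = -2·(-2420) + 3·813 + 8 = 7287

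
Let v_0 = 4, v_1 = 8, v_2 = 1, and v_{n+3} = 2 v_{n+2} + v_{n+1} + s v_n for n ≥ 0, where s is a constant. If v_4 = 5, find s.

-1

v_3 = 10 + 4s
v_4 = 21 + 16s
So 21 + 16s = 5, giving s = -1.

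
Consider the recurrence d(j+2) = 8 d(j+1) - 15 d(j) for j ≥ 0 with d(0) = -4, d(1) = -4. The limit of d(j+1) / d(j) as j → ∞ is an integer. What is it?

The characteristic equation is r^2 - 8r + 15 = 0, which factors as (r - 5)(r - 3) = 0.
So the roots are 5 and 3. Since |5| > |3| and the coefficient of 5^j is non-zero, the ratio tends to 5.

5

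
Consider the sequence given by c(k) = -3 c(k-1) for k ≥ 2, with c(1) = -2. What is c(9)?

c(2) = -3(-2) = 6
c(3) = -3(6) = -18
c(4) = -3(-18) = 54
c(5) = -3(54) = -162
c(6) = -3(-162) = 486
c(7) = -3(486) = -1458
c(8) = -3(-1458) = 4374
c(9) = -3(4374) = -13122

-13122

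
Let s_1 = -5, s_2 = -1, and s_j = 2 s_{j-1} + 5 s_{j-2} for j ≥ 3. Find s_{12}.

s_3 = 2(-1) + 5(-5) = -27
s_4 = 2(-27) + 5(-1) = -59
s_5 = 2(-59) + 5(-27) = -253
s_6 = 2(-253) + 5(-59) = -801
s_7 = 2(-801) + 5(-253) = -2867
s_8 = 2(-2867) + 5(-801) = -9739
s_9 = 2(-9739) + 5(-2867) = -33813
s_{10} = 2(-33813) + 5(-9739) = -116321
s_{11} = 2(-116321) + 5(-33813) = -401707
s_{12} = 2(-401707) + 5(-116321) = -1385019

-1385019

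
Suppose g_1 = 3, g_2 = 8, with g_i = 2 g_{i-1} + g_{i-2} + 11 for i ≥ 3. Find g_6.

g_3 = 2(8) + 3 + 11 = 30
g_4 = 2(30) + 8 + 11 = 79
g_5 = 2(79) + 30 + 11 = 199
g_6 = 2(199) + 79 + 11 = 488

488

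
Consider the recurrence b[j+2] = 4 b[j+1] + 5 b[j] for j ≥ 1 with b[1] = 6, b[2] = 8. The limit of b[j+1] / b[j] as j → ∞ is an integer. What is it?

The characteristic equation is r^2 - 4r - 5 = 0, which factors as (r - 5)(r + 1) = 0.
So the roots are 5 and -1. Since |5| > |-1| and the coefficient of 5^j is non-zero, the ratio tends to 5.

5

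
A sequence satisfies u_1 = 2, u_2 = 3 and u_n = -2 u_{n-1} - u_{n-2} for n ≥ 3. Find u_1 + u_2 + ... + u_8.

u_3 = -2*3 - 2 = -8
u_4 = -2*(-8) - 3 = 13
u_5 = -2*13 - (-8) = -18
u_6 = -2*(-18) - 13 = 23
u_7 = -2*23 - (-18) = -28
u_8 = -2*(-28) - 23 = 33
Sum = 2 + 3 + (-8) + 13 + (-18) + 23 + (-28) + 33 = 20

20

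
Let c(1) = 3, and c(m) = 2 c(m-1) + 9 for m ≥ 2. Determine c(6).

c(2) = 2(3) + 9 = 15
c(3) = 2(15) + 9 = 39
c(4) = 2(39) + 9 = 87
c(5) = 2(87) + 9 = 183
c(6) = 2(183) + 9 = 375

375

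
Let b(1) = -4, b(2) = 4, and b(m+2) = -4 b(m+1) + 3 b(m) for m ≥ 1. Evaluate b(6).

2692

b(3) = -4*4 + 3*(-4) = -28
b(4) = -4*(-28) + 3*4 = 124
b(5) = -4*124 + 3*(-28) = -580
b(6) = -4*(-580) + 3*124 = 2692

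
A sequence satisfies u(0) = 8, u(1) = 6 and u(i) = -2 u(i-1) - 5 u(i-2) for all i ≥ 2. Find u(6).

628

u(2) = -2*6 - 5*8 = -52
u(3) = -2*(-52) - 5*6 = 74
u(4) = -2*74 - 5*(-52) = 112
u(5) = -2*112 - 5*74 = -594
u(6) = -2*(-594) - 5*112 = 628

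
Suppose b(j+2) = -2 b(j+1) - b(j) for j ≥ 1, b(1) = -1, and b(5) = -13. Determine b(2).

4

Let b(2) = v.
b(3) = 1 - 2v
b(4) = -2 + 3v
b(5) = 3 - 4v
So 3 - 4v = -13, giving v = 4.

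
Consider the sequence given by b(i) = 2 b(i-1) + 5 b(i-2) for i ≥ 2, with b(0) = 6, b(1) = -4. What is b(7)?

5504

b(2) = 2*(-4) + 5*6 = 22
b(3) = 2*22 + 5*(-4) = 24
b(4) = 2*24 + 5*22 = 158
b(5) = 2*158 + 5*24 = 436
b(6) = 2*436 + 5*158 = 1662
b(7) = 2*1662 + 5*436 = 5504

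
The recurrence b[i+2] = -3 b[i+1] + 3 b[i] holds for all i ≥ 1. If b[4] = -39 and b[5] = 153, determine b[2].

Rearranging, b[i-2] = (b[i] + 3 b[i-1]) / 3.
b[3] = (153 + 3*(-39)) / 3 = 36/3 = 12
b[2] = (-39 + 3*12) / 3 = -3/3 = -1

-1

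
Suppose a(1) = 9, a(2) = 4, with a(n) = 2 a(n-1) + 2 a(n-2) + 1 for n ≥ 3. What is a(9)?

10005

a(3) = 2·4 + 2·9 + 1 = 27
a(4) = 2·27 + 2·4 + 1 = 63
a(5) = 2·63 + 2·27 + 1 = 181
a(6) = 2·181 + 2·63 + 1 = 489
a(7) = 2·489 + 2·181 + 1 = 1341
a(8) = 2·1341 + 2·489 + 1 = 3661
a(9) = 2·3661 + 2·1341 + 1 = 10005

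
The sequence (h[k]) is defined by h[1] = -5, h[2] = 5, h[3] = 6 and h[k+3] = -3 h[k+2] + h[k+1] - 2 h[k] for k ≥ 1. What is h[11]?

h[4] = -3(6) + 5 - 2(-5) = -3
h[5] = -3(-3) + 6 - 2(5) = 5
h[6] = -3(5) + (-3) - 2(6) = -30
h[7] = -3(-30) + 5 - 2(-3) = 101
h[8] = -3(101) + (-30) - 2(5) = -343
h[9] = -3(-343) + 101 - 2(-30) = 1190
h[10] = -3(1190) + (-343) - 2(101) = -4115
h[11] = -3(-4115) + 1190 - 2(-343) = 14221

14221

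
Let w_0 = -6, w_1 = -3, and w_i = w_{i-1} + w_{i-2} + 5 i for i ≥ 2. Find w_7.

w_2 = (-3) + (-6) + 10 = 1
w_3 = 1 + (-3) + 15 = 13
w_4 = 13 + 1 + 20 = 34
w_5 = 34 + 13 + 25 = 72
w_6 = 72 + 34 + 30 = 136
w_7 = 136 + 72 + 35 = 243

243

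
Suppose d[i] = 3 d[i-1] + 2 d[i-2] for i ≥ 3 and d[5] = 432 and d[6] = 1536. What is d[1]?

Rearranging, d[i-2] = (d[i] - 3 d[i-1]) / 2.
d[4] = (1536 - 3·432) / 2 = 240/2 = 120
d[3] = (432 - 3·120) / 2 = 72/2 = 36
d[2] = (120 - 3·36) / 2 = 12/2 = 6
d[1] = (36 - 3·6) / 2 = 18/2 = 9

9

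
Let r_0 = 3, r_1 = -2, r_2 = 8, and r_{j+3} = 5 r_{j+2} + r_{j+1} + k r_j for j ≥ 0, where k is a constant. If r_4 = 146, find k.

-4

r_3 = 38 + 3k
r_4 = 198 + 13k
So 198 + 13k = 146, giving k = -4.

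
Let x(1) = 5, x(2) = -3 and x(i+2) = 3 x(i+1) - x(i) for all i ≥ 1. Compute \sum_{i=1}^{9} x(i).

x(3) = 3*(-3) - 5 = -14
x(4) = 3*(-14) - (-3) = -39
x(5) = 3*(-39) - (-14) = -103
x(6) = 3*(-103) - (-39) = -270
x(7) = 3*(-270) - (-103) = -707
x(8) = 3*(-707) - (-270) = -1851
x(9) = 3*(-1851) - (-707) = -4846
Sum = 5 + (-3) + (-14) + (-39) + (-103) + (-270) + (-707) + (-1851) + (-4846) = -7828

-7828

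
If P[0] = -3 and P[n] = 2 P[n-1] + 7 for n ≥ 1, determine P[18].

The fixed point is 7/(1 - 2) = -7, so P[n] + 7 = 2(P[n-1] + 7).
Hence P[n] = 4·2^n - 7.
P[18] = 4·2^{18} - 7 = 4·262144 - 7 = 1048569.

1048569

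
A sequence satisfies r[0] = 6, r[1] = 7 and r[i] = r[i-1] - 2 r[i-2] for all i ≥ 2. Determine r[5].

29

r[2] = 7 - 2(6) = -5
r[3] = (-5) - 2(7) = -19
r[4] = (-19) - 2(-5) = -9
r[5] = (-9) - 2(-19) = 29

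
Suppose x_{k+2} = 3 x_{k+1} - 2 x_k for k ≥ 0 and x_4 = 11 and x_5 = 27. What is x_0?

Rearranging, x_{k-2} = (x_k - 3 x_{k-1}) / -2.
x_3 = (27 - 3·11) / -2 = -6/-2 = 3
x_2 = (11 - 3·3) / -2 = 2/-2 = -1
x_1 = (3 - 3·(-1)) / -2 = 6/-2 = -3
x_0 = (-1 - 3·(-3)) / -2 = 8/-2 = -4

-4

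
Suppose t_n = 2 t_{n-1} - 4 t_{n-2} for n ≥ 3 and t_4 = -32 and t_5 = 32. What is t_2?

Rearranging, t_{n-2} = (t_n - 2 t_{n-1}) / -4.
t_3 = (32 - 2*(-32)) / -4 = 96/-4 = -24
t_2 = (-32 - 2*(-24)) / -4 = 16/-4 = -4

-4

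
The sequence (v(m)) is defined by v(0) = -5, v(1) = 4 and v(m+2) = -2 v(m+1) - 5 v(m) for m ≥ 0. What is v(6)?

-563

v(2) = -2(4) - 5(-5) = 17
v(3) = -2(17) - 5(4) = -54
v(4) = -2(-54) - 5(17) = 23
v(5) = -2(23) - 5(-54) = 224
v(6) = -2(224) - 5(23) = -563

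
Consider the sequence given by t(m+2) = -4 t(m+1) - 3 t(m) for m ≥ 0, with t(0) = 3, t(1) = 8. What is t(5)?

1328

t(2) = -4(8) - 3(3) = -41
t(3) = -4(-41) - 3(8) = 140
t(4) = -4(140) - 3(-41) = -437
t(5) = -4(-437) - 3(140) = 1328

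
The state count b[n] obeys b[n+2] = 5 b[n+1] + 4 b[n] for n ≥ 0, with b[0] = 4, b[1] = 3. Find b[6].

b[2] = 5(3) + 4(4) = 31
b[3] = 5(31) + 4(3) = 167
b[4] = 5(167) + 4(31) = 959
b[5] = 5(959) + 4(167) = 5463
b[6] = 5(5463) + 4(959) = 31151

31151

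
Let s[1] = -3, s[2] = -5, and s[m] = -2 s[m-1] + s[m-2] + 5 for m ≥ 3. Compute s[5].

s[3] = -2(-5) + (-3) + 5 = 12
s[4] = -2(12) + (-5) + 5 = -24
s[5] = -2(-24) + 12 + 5 = 65

65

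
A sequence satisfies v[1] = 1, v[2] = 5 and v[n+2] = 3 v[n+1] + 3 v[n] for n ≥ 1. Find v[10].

204525

v[3] = 3(5) + 3(1) = 18
v[4] = 3(18) + 3(5) = 69
v[5] = 3(69) + 3(18) = 261
v[6] = 3(261) + 3(69) = 990
v[7] = 3(990) + 3(261) = 3753
v[8] = 3(3753) + 3(990) = 14229
v[9] = 3(14229) + 3(3753) = 53946
v[10] = 3(53946) + 3(14229) = 204525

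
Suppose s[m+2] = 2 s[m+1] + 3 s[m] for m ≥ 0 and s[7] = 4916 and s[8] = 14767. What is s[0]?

7

Rearranging, s[m-2] = (s[m] - 2 s[m-1]) / 3.
s[6] = (14767 - 2(4916)) / 3 = 4935/3 = 1645
s[5] = (4916 - 2(1645)) / 3 = 1626/3 = 542
s[4] = (1645 - 2(542)) / 3 = 561/3 = 187
s[3] = (542 - 2(187)) / 3 = 168/3 = 56
s[2] = (187 - 2(56)) / 3 = 75/3 = 25
s[1] = (56 - 2(25)) / 3 = 6/3 = 2
s[0] = (25 - 2(2)) / 3 = 21/3 = 7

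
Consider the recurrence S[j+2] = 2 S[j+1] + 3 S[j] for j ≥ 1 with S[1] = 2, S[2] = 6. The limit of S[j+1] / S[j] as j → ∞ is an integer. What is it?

The characteristic equation is r^2 - 2r - 3 = 0, which factors as (r - 3)(r + 1) = 0.
So the roots are 3 and -1. Since |3| > |-1| and the coefficient of 3^j is non-zero, the ratio tends to 3.

3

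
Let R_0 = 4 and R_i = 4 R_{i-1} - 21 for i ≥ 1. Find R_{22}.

The fixed point is -21/(1 - 4) = 7, so R_i - 7 = 4(R_{i-1} - 7).
Hence R_i = -3·4^i + 7.
R_{22} = -3·4^{22} + 7 = -3·17592186044416 + 7 = -52776558133241.

-52776558133241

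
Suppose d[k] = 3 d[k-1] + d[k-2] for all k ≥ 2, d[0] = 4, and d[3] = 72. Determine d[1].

6

Let d[1] = x.
d[2] = 4 + 3x
d[3] = 12 + 10x
So 12 + 10x = 72, giving x = 6.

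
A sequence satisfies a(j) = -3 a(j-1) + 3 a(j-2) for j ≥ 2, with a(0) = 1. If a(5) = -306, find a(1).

-1

Let a(1) = y.
a(2) = 3 - 3y
a(3) = -9 + 12y
a(4) = 36 - 45y
a(5) = -135 + 171y
So -135 + 171y = -306, giving y = -1.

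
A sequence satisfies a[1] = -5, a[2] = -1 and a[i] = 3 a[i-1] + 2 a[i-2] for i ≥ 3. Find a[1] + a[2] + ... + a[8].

-9336

a[3] = 3*(-1) + 2*(-5) = -13
a[4] = 3*(-13) + 2*(-1) = -41
a[5] = 3*(-41) + 2*(-13) = -149
a[6] = 3*(-149) + 2*(-41) = -529
a[7] = 3*(-529) + 2*(-149) = -1885
a[8] = 3*(-1885) + 2*(-529) = -6713
Sum = (-5) + (-1) + (-13) + (-41) + (-149) + (-529) + (-1885) + (-6713) = -9336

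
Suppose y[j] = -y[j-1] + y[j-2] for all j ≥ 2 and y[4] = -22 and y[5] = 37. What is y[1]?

Rearranging, y[j-2] = y[j] + y[j-1].
y[3] = 37 + (-22) = 15
y[2] = -22 + 15 = -7
y[1] = 15 + (-7) = 8

8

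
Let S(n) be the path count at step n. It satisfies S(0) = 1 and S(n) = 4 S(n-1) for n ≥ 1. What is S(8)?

S(1) = 4(1) = 4
S(2) = 4(4) = 16
S(3) = 4(16) = 64
S(4) = 4(64) = 256
S(5) = 4(256) = 1024
S(6) = 4(1024) = 4096
S(7) = 4(4096) = 16384
S(8) = 4(16384) = 65536

65536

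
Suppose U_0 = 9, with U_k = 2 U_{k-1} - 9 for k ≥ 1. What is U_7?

9

U_1 = 2(9) - 9 = 9
U_2 = 2(9) - 9 = 9
U_3 = 2(9) - 9 = 9
U_4 = 2(9) - 9 = 9
U_5 = 2(9) - 9 = 9
U_6 = 2(9) - 9 = 9
U_7 = 2(9) - 9 = 9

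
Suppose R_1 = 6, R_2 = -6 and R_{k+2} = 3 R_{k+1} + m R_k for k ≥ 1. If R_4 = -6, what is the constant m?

4

R_3 = -18 + 6m
R_4 = -54 + 12m
So -54 + 12m = -6, giving m = 4.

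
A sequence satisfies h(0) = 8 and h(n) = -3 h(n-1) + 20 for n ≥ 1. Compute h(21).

The fixed point is 20/(1 + 3) = 5, so h(n) - 5 = -3(h(n-1) - 5).
Hence h(n) = 3·(-3)^n + 5.
h(21) = 3·(-3)^{21} + 5 = 3·-10460353203 + 5 = -31381059604.

-31381059604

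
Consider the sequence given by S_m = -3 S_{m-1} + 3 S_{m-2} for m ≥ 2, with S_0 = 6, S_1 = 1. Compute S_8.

34911

S_2 = -3*1 + 3*6 = 15
S_3 = -3*15 + 3*1 = -42
S_4 = -3*(-42) + 3*15 = 171
S_5 = -3*171 + 3*(-42) = -639
S_6 = -3*(-639) + 3*171 = 2430
S_7 = -3*2430 + 3*(-639) = -9207
S_8 = -3*(-9207) + 3*2430 = 34911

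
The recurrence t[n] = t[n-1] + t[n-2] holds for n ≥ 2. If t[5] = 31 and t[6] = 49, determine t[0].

Rearranging, t[n-2] = t[n] - t[n-1].
t[4] = 49 - 31 = 18
t[3] = 31 - 18 = 13
t[2] = 18 - 13 = 5
t[1] = 13 - 5 = 8
t[0] = 5 - 8 = -3

-3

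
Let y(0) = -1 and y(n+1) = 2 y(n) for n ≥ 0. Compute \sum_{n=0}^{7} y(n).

y(1) = 2*(-1) = -2
y(2) = 2*(-2) = -4
y(3) = 2*(-4) = -8
y(4) = 2*(-8) = -16
y(5) = 2*(-16) = -32
y(6) = 2*(-32) = -64
y(7) = 2*(-64) = -128
Sum = (-1) + (-2) + (-4) + (-8) + (-16) + (-32) + (-64) + (-128) = -255

-255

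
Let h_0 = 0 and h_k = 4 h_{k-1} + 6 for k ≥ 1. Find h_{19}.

The fixed point is 6/(1 - 4) = -2, so h_k + 2 = 4(h_{k-1} + 2).
Hence h_k = 2·4^k - 2.
h_{19} = 2·4^{19} - 2 = 2·274877906944 - 2 = 549755813886.

549755813886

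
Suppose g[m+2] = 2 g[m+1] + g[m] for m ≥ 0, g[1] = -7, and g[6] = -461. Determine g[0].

Let g[0] = v.
g[2] = -14 + v
g[3] = -35 + 2v
g[4] = -84 + 5v
g[5] = -203 + 12v
g[6] = -490 + 29v
So -490 + 29v = -461, giving v = 1.

1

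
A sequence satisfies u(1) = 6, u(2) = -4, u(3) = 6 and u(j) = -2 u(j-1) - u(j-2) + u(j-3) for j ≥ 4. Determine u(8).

46

u(4) = -2·6 - (-4) + 6 = -2
u(5) = -2·(-2) - 6 + (-4) = -6
u(6) = -2·(-6) - (-2) + 6 = 20
u(7) = -2·20 - (-6) + (-2) = -36
u(8) = -2·(-36) - 20 + (-6) = 46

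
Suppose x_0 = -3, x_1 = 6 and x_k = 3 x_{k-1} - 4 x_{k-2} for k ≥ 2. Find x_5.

x_2 = 3*6 - 4*(-3) = 30
x_3 = 3*30 - 4*6 = 66
x_4 = 3*66 - 4*30 = 78
x_5 = 3*78 - 4*66 = -30

-30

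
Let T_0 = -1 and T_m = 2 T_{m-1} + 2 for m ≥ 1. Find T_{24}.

16777214

The fixed point is 2/(1 - 2) = -2, so T_m + 2 = 2(T_{m-1} + 2).
Hence T_m = 1·2^m - 2.
T_{24} = 1·2^{24} - 2 = 1·16777216 - 2 = 16777214.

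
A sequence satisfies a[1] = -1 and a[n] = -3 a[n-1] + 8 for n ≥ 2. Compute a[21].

-10460353201

The fixed point is 8/(1 + 3) = 2, so a[n] - 2 = -3(a[n-1] - 2).
Hence a[n] = -3·(-3)^{n-1} + 2.
a[21] = -3·(-3)^{20} + 2 = -3·3486784401 + 2 = -10460353201.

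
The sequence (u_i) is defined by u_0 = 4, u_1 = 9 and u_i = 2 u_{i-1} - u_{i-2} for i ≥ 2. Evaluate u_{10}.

54

u_2 = 2·9 - 4 = 14
u_3 = 2·14 - 9 = 19
u_4 = 2·19 - 14 = 24
u_5 = 2·24 - 19 = 29
u_6 = 2·29 - 24 = 34
u_7 = 2·34 - 29 = 39
u_8 = 2·39 - 34 = 44
u_9 = 2·44 - 39 = 49
u_{10} = 2·49 - 44 = 54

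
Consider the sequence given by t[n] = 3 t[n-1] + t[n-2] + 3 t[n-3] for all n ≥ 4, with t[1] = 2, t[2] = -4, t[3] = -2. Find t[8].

-1072

t[4] = 3(-2) + (-4) + 3(2) = -4
t[5] = 3(-4) + (-2) + 3(-4) = -26
t[6] = 3(-26) + (-4) + 3(-2) = -88
t[7] = 3(-88) + (-26) + 3(-4) = -302
t[8] = 3(-302) + (-88) + 3(-26) = -1072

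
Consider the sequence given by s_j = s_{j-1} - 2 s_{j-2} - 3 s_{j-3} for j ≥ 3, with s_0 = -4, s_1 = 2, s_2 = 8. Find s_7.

s_3 = 8 - 2*2 - 3*(-4) = 16
s_4 = 16 - 2*8 - 3*2 = -6
s_5 = (-6) - 2*16 - 3*8 = -62
s_6 = (-62) - 2*(-6) - 3*16 = -98
s_7 = (-98) - 2*(-62) - 3*(-6) = 44

44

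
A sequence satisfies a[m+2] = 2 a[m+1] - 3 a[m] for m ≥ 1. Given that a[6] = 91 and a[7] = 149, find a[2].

-5

Rearranging, a[m-2] = (a[m] - 2 a[m-1]) / -3.
a[5] = (149 - 2(91)) / -3 = -33/-3 = 11
a[4] = (91 - 2(11)) / -3 = 69/-3 = -23
a[3] = (11 - 2(-23)) / -3 = 57/-3 = -19
a[2] = (-23 - 2(-19)) / -3 = 15/-3 = -5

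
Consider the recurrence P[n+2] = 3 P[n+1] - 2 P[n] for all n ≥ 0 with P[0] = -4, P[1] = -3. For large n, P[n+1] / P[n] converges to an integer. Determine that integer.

2

The characteristic equation is r^2 - 3r + 2 = 0, which factors as (r - 2)(r - 1) = 0.
So the roots are 2 and 1. Since |2| > |1| and the coefficient of 2^n is non-zero, the ratio tends to 2.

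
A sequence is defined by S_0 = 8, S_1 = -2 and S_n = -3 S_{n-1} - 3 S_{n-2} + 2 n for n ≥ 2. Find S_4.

-112

S_2 = -3*(-2) - 3*8 + 4 = -14
S_3 = -3*(-14) - 3*(-2) + 6 = 54
S_4 = -3*54 - 3*(-14) + 8 = -112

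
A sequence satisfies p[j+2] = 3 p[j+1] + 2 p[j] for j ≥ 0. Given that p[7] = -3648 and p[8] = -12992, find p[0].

7

Rearranging, p[j-2] = (p[j] - 3 p[j-1]) / 2.
p[6] = (-12992 - 3*(-3648)) / 2 = -2048/2 = -1024
p[5] = (-3648 - 3*(-1024)) / 2 = -576/2 = -288
p[4] = (-1024 - 3*(-288)) / 2 = -160/2 = -80
p[3] = (-288 - 3*(-80)) / 2 = -48/2 = -24
p[2] = (-80 - 3*(-24)) / 2 = -8/2 = -4
p[1] = (-24 - 3*(-4)) / 2 = -12/2 = -6
p[0] = (-4 - 3*(-6)) / 2 = 14/2 = 7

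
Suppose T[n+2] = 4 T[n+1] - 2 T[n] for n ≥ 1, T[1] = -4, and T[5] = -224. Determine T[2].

Let T[2] = v.
T[3] = 8 + 4v
T[4] = 32 + 14v
T[5] = 112 + 48v
So 112 + 48v = -224, giving v = -7.

-7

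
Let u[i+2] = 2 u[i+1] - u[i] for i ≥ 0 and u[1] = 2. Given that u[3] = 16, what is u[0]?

Let u[0] = y.
u[2] = 4 - y
u[3] = 6 - 2y
So 6 - 2y = 16, giving y = -5.

-5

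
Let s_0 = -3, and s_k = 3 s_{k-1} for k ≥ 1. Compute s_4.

-243

s_1 = 3·(-3) = -9
s_2 = 3·(-9) = -27
s_3 = 3·(-27) = -81
s_4 = 3·(-81) = -243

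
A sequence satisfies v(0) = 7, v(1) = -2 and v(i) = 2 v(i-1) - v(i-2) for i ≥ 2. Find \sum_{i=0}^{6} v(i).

v(2) = 2(-2) - 7 = -11
v(3) = 2(-11) - (-2) = -20
v(4) = 2(-20) - (-11) = -29
v(5) = 2(-29) - (-20) = -38
v(6) = 2(-38) - (-29) = -47
Sum = 7 + (-2) + (-11) + (-20) + (-29) + (-38) + (-47) = -140

-140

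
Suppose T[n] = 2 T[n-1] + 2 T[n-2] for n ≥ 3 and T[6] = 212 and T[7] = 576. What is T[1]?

-3

Rearranging, T[n-2] = (T[n] - 2 T[n-1]) / 2.
T[5] = (576 - 2(212)) / 2 = 152/2 = 76
T[4] = (212 - 2(76)) / 2 = 60/2 = 30
T[3] = (76 - 2(30)) / 2 = 16/2 = 8
T[2] = (30 - 2(8)) / 2 = 14/2 = 7
T[1] = (8 - 2(7)) / 2 = -6/2 = -3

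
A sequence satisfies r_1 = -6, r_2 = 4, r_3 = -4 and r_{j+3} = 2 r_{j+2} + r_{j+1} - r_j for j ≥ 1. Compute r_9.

r_4 = 2*(-4) + 4 - (-6) = 2
r_5 = 2*2 + (-4) - 4 = -4
r_6 = 2*(-4) + 2 - (-4) = -2
r_7 = 2*(-2) + (-4) - 2 = -10
r_8 = 2*(-10) + (-2) - (-4) = -18
r_9 = 2*(-18) + (-10) - (-2) = -44

-44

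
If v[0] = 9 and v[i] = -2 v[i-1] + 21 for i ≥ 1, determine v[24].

33554439

The fixed point is 21/(1 + 2) = 7, so v[i] - 7 = -2(v[i-1] - 7).
Hence v[i] = 2·(-2)^i + 7.
v[24] = 2·(-2)^{24} + 7 = 2·16777216 + 7 = 33554439.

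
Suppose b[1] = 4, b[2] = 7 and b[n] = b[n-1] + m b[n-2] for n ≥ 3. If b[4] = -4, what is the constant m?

b[3] = 7 + 4m
b[4] = 7 + 11m
So 7 + 11m = -4, giving m = -1.

-1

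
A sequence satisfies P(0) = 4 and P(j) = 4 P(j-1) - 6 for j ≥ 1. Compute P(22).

35184372088834

The fixed point is -6/(1 - 4) = 2, so P(j) - 2 = 4(P(j-1) - 2).
Hence P(j) = 2·4^j + 2.
P(22) = 2·4^{22} + 2 = 2·17592186044416 + 2 = 35184372088834.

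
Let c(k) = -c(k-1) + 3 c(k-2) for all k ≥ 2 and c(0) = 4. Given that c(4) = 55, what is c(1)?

-1

Let c(1) = v.
c(2) = 12 - v
c(3) = -12 + 4v
c(4) = 48 - 7v
So 48 - 7v = 55, giving v = -1.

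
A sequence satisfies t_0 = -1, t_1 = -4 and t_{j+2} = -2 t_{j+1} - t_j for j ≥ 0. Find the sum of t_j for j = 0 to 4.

9

t_2 = -2*(-4) - (-1) = 9
t_3 = -2*9 - (-4) = -14
t_4 = -2*(-14) - 9 = 19
Sum = (-1) + (-4) + 9 + (-14) + 19 = 9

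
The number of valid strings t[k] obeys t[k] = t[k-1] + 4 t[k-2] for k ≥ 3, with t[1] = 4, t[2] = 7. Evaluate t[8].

t[3] = 7 + 4*4 = 23
t[4] = 23 + 4*7 = 51
t[5] = 51 + 4*23 = 143
t[6] = 143 + 4*51 = 347
t[7] = 347 + 4*143 = 919
t[8] = 919 + 4*347 = 2307

2307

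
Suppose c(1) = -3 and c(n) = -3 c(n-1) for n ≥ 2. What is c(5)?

-243

c(2) = -3*(-3) = 9
c(3) = -3*9 = -27
c(4) = -3*(-27) = 81
c(5) = -3*81 = -243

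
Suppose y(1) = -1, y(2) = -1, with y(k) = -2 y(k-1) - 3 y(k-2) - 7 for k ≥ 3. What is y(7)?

y(3) = -2*(-1) - 3*(-1) - 7 = -2
y(4) = -2*(-2) - 3*(-1) - 7 = 0
y(5) = -2*0 - 3*(-2) - 7 = -1
y(6) = -2*(-1) - 3*0 - 7 = -5
y(7) = -2*(-5) - 3*(-1) - 7 = 6

6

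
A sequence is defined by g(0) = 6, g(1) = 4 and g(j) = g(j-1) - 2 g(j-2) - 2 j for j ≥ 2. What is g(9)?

g(2) = 4 - 2(6) - 4 = -12
g(3) = (-12) - 2(4) - 6 = -26
g(4) = (-26) - 2(-12) - 8 = -10
g(5) = (-10) - 2(-26) - 10 = 32
g(6) = 32 - 2(-10) - 12 = 40
g(7) = 40 - 2(32) - 14 = -38
g(8) = (-38) - 2(40) - 16 = -134
g(9) = (-134) - 2(-38) - 18 = -76

-76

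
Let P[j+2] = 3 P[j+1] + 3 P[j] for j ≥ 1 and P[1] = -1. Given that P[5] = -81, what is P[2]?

-1

Let P[2] = x.
P[3] = -3 + 3x
P[4] = -9 + 12x
P[5] = -36 + 45x
So -36 + 45x = -81, giving x = -1.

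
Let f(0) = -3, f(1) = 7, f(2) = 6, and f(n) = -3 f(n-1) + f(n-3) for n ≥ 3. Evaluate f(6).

591

f(3) = -3(6) + (-3) = -21
f(4) = -3(-21) + 7 = 70
f(5) = -3(70) + 6 = -204
f(6) = -3(-204) + (-21) = 591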